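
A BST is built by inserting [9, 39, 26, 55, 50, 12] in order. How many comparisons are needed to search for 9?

Search path for 9: 9
Found: True
Comparisons: 1


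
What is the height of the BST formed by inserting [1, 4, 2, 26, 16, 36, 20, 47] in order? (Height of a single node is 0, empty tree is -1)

Insertion order: [1, 4, 2, 26, 16, 36, 20, 47]
Tree (level-order array): [1, None, 4, 2, 26, None, None, 16, 36, None, 20, None, 47]
Compute height bottom-up (empty subtree = -1):
  height(2) = 1 + max(-1, -1) = 0
  height(20) = 1 + max(-1, -1) = 0
  height(16) = 1 + max(-1, 0) = 1
  height(47) = 1 + max(-1, -1) = 0
  height(36) = 1 + max(-1, 0) = 1
  height(26) = 1 + max(1, 1) = 2
  height(4) = 1 + max(0, 2) = 3
  height(1) = 1 + max(-1, 3) = 4
Height = 4


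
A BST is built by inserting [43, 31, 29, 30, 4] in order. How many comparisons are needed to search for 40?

Search path for 40: 43 -> 31
Found: False
Comparisons: 2


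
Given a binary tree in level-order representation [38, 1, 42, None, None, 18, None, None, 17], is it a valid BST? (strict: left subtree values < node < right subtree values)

Level-order array: [38, 1, 42, None, None, 18, None, None, 17]
Validate using subtree bounds (lo, hi): at each node, require lo < value < hi,
then recurse left with hi=value and right with lo=value.
Preorder trace (stopping at first violation):
  at node 38 with bounds (-inf, +inf): OK
  at node 1 with bounds (-inf, 38): OK
  at node 42 with bounds (38, +inf): OK
  at node 18 with bounds (38, 42): VIOLATION
Node 18 violates its bound: not (38 < 18 < 42).
Result: Not a valid BST


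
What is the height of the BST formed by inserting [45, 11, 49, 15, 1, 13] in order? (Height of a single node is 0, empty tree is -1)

Insertion order: [45, 11, 49, 15, 1, 13]
Tree (level-order array): [45, 11, 49, 1, 15, None, None, None, None, 13]
Compute height bottom-up (empty subtree = -1):
  height(1) = 1 + max(-1, -1) = 0
  height(13) = 1 + max(-1, -1) = 0
  height(15) = 1 + max(0, -1) = 1
  height(11) = 1 + max(0, 1) = 2
  height(49) = 1 + max(-1, -1) = 0
  height(45) = 1 + max(2, 0) = 3
Height = 3


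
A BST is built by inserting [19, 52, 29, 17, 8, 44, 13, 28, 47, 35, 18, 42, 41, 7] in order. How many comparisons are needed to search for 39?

Search path for 39: 19 -> 52 -> 29 -> 44 -> 35 -> 42 -> 41
Found: False
Comparisons: 7


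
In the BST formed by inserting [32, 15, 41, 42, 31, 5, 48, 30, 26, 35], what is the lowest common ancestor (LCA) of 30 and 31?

Tree insertion order: [32, 15, 41, 42, 31, 5, 48, 30, 26, 35]
Tree (level-order array): [32, 15, 41, 5, 31, 35, 42, None, None, 30, None, None, None, None, 48, 26]
In a BST, the LCA of p=30, q=31 is the first node v on the
root-to-leaf path with p <= v <= q (go left if both < v, right if both > v).
Walk from root:
  at 32: both 30 and 31 < 32, go left
  at 15: both 30 and 31 > 15, go right
  at 31: 30 <= 31 <= 31, this is the LCA
LCA = 31


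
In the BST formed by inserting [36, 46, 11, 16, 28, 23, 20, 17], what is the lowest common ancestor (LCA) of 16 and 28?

Tree insertion order: [36, 46, 11, 16, 28, 23, 20, 17]
Tree (level-order array): [36, 11, 46, None, 16, None, None, None, 28, 23, None, 20, None, 17]
In a BST, the LCA of p=16, q=28 is the first node v on the
root-to-leaf path with p <= v <= q (go left if both < v, right if both > v).
Walk from root:
  at 36: both 16 and 28 < 36, go left
  at 11: both 16 and 28 > 11, go right
  at 16: 16 <= 16 <= 28, this is the LCA
LCA = 16


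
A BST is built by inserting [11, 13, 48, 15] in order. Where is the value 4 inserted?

Starting tree (level order): [11, None, 13, None, 48, 15]
Insertion path: 11
Result: insert 4 as left child of 11
Final tree (level order): [11, 4, 13, None, None, None, 48, 15]


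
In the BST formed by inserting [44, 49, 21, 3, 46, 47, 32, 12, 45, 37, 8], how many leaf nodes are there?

Tree built from: [44, 49, 21, 3, 46, 47, 32, 12, 45, 37, 8]
Tree (level-order array): [44, 21, 49, 3, 32, 46, None, None, 12, None, 37, 45, 47, 8]
Rule: A leaf has 0 children.
Per-node child counts:
  node 44: 2 child(ren)
  node 21: 2 child(ren)
  node 3: 1 child(ren)
  node 12: 1 child(ren)
  node 8: 0 child(ren)
  node 32: 1 child(ren)
  node 37: 0 child(ren)
  node 49: 1 child(ren)
  node 46: 2 child(ren)
  node 45: 0 child(ren)
  node 47: 0 child(ren)
Matching nodes: [8, 37, 45, 47]
Count of leaf nodes: 4


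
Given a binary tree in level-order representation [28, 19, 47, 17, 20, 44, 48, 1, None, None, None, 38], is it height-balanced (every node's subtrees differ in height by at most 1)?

Tree (level-order array): [28, 19, 47, 17, 20, 44, 48, 1, None, None, None, 38]
Definition: a tree is height-balanced if, at every node, |h(left) - h(right)| <= 1 (empty subtree has height -1).
Bottom-up per-node check:
  node 1: h_left=-1, h_right=-1, diff=0 [OK], height=0
  node 17: h_left=0, h_right=-1, diff=1 [OK], height=1
  node 20: h_left=-1, h_right=-1, diff=0 [OK], height=0
  node 19: h_left=1, h_right=0, diff=1 [OK], height=2
  node 38: h_left=-1, h_right=-1, diff=0 [OK], height=0
  node 44: h_left=0, h_right=-1, diff=1 [OK], height=1
  node 48: h_left=-1, h_right=-1, diff=0 [OK], height=0
  node 47: h_left=1, h_right=0, diff=1 [OK], height=2
  node 28: h_left=2, h_right=2, diff=0 [OK], height=3
All nodes satisfy the balance condition.
Result: Balanced


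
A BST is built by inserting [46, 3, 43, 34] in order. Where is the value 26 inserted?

Starting tree (level order): [46, 3, None, None, 43, 34]
Insertion path: 46 -> 3 -> 43 -> 34
Result: insert 26 as left child of 34
Final tree (level order): [46, 3, None, None, 43, 34, None, 26]


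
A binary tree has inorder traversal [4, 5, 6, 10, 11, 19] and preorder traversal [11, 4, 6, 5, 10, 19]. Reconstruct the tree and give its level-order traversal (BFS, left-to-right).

Inorder:  [4, 5, 6, 10, 11, 19]
Preorder: [11, 4, 6, 5, 10, 19]
Algorithm: preorder visits root first, so consume preorder in order;
for each root, split the current inorder slice at that value into
left-subtree inorder and right-subtree inorder, then recurse.
Recursive splits:
  root=11; inorder splits into left=[4, 5, 6, 10], right=[19]
  root=4; inorder splits into left=[], right=[5, 6, 10]
  root=6; inorder splits into left=[5], right=[10]
  root=5; inorder splits into left=[], right=[]
  root=10; inorder splits into left=[], right=[]
  root=19; inorder splits into left=[], right=[]
Reconstructed level-order: [11, 4, 19, 6, 5, 10]


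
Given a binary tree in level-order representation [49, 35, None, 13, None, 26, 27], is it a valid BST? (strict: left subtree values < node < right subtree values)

Level-order array: [49, 35, None, 13, None, 26, 27]
Validate using subtree bounds (lo, hi): at each node, require lo < value < hi,
then recurse left with hi=value and right with lo=value.
Preorder trace (stopping at first violation):
  at node 49 with bounds (-inf, +inf): OK
  at node 35 with bounds (-inf, 49): OK
  at node 13 with bounds (-inf, 35): OK
  at node 26 with bounds (-inf, 13): VIOLATION
Node 26 violates its bound: not (-inf < 26 < 13).
Result: Not a valid BST


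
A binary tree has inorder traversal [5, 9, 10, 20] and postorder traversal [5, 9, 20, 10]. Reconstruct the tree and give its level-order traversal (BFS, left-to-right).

Inorder:   [5, 9, 10, 20]
Postorder: [5, 9, 20, 10]
Algorithm: postorder visits root last, so walk postorder right-to-left;
each value is the root of the current inorder slice — split it at that
value, recurse on the right subtree first, then the left.
Recursive splits:
  root=10; inorder splits into left=[5, 9], right=[20]
  root=20; inorder splits into left=[], right=[]
  root=9; inorder splits into left=[5], right=[]
  root=5; inorder splits into left=[], right=[]
Reconstructed level-order: [10, 9, 20, 5]


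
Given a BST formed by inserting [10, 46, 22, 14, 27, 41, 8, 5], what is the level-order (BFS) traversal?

Tree insertion order: [10, 46, 22, 14, 27, 41, 8, 5]
Tree (level-order array): [10, 8, 46, 5, None, 22, None, None, None, 14, 27, None, None, None, 41]
BFS from the root, enqueuing left then right child of each popped node:
  queue [10] -> pop 10, enqueue [8, 46], visited so far: [10]
  queue [8, 46] -> pop 8, enqueue [5], visited so far: [10, 8]
  queue [46, 5] -> pop 46, enqueue [22], visited so far: [10, 8, 46]
  queue [5, 22] -> pop 5, enqueue [none], visited so far: [10, 8, 46, 5]
  queue [22] -> pop 22, enqueue [14, 27], visited so far: [10, 8, 46, 5, 22]
  queue [14, 27] -> pop 14, enqueue [none], visited so far: [10, 8, 46, 5, 22, 14]
  queue [27] -> pop 27, enqueue [41], visited so far: [10, 8, 46, 5, 22, 14, 27]
  queue [41] -> pop 41, enqueue [none], visited so far: [10, 8, 46, 5, 22, 14, 27, 41]
Result: [10, 8, 46, 5, 22, 14, 27, 41]


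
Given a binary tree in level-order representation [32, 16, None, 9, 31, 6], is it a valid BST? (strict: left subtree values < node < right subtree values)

Level-order array: [32, 16, None, 9, 31, 6]
Validate using subtree bounds (lo, hi): at each node, require lo < value < hi,
then recurse left with hi=value and right with lo=value.
Preorder trace (stopping at first violation):
  at node 32 with bounds (-inf, +inf): OK
  at node 16 with bounds (-inf, 32): OK
  at node 9 with bounds (-inf, 16): OK
  at node 6 with bounds (-inf, 9): OK
  at node 31 with bounds (16, 32): OK
No violation found at any node.
Result: Valid BST


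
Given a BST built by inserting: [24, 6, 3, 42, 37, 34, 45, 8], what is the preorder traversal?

Tree insertion order: [24, 6, 3, 42, 37, 34, 45, 8]
Tree (level-order array): [24, 6, 42, 3, 8, 37, 45, None, None, None, None, 34]
Preorder traversal: [24, 6, 3, 8, 42, 37, 34, 45]


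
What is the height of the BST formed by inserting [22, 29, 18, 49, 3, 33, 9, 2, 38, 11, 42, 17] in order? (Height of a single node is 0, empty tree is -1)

Insertion order: [22, 29, 18, 49, 3, 33, 9, 2, 38, 11, 42, 17]
Tree (level-order array): [22, 18, 29, 3, None, None, 49, 2, 9, 33, None, None, None, None, 11, None, 38, None, 17, None, 42]
Compute height bottom-up (empty subtree = -1):
  height(2) = 1 + max(-1, -1) = 0
  height(17) = 1 + max(-1, -1) = 0
  height(11) = 1 + max(-1, 0) = 1
  height(9) = 1 + max(-1, 1) = 2
  height(3) = 1 + max(0, 2) = 3
  height(18) = 1 + max(3, -1) = 4
  height(42) = 1 + max(-1, -1) = 0
  height(38) = 1 + max(-1, 0) = 1
  height(33) = 1 + max(-1, 1) = 2
  height(49) = 1 + max(2, -1) = 3
  height(29) = 1 + max(-1, 3) = 4
  height(22) = 1 + max(4, 4) = 5
Height = 5


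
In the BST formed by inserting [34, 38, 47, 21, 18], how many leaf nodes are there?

Tree built from: [34, 38, 47, 21, 18]
Tree (level-order array): [34, 21, 38, 18, None, None, 47]
Rule: A leaf has 0 children.
Per-node child counts:
  node 34: 2 child(ren)
  node 21: 1 child(ren)
  node 18: 0 child(ren)
  node 38: 1 child(ren)
  node 47: 0 child(ren)
Matching nodes: [18, 47]
Count of leaf nodes: 2


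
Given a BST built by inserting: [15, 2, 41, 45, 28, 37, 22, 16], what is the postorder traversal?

Tree insertion order: [15, 2, 41, 45, 28, 37, 22, 16]
Tree (level-order array): [15, 2, 41, None, None, 28, 45, 22, 37, None, None, 16]
Postorder traversal: [2, 16, 22, 37, 28, 45, 41, 15]


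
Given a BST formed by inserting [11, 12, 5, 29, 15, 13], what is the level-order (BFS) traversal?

Tree insertion order: [11, 12, 5, 29, 15, 13]
Tree (level-order array): [11, 5, 12, None, None, None, 29, 15, None, 13]
BFS from the root, enqueuing left then right child of each popped node:
  queue [11] -> pop 11, enqueue [5, 12], visited so far: [11]
  queue [5, 12] -> pop 5, enqueue [none], visited so far: [11, 5]
  queue [12] -> pop 12, enqueue [29], visited so far: [11, 5, 12]
  queue [29] -> pop 29, enqueue [15], visited so far: [11, 5, 12, 29]
  queue [15] -> pop 15, enqueue [13], visited so far: [11, 5, 12, 29, 15]
  queue [13] -> pop 13, enqueue [none], visited so far: [11, 5, 12, 29, 15, 13]
Result: [11, 5, 12, 29, 15, 13]


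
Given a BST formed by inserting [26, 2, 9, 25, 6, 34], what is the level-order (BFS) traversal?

Tree insertion order: [26, 2, 9, 25, 6, 34]
Tree (level-order array): [26, 2, 34, None, 9, None, None, 6, 25]
BFS from the root, enqueuing left then right child of each popped node:
  queue [26] -> pop 26, enqueue [2, 34], visited so far: [26]
  queue [2, 34] -> pop 2, enqueue [9], visited so far: [26, 2]
  queue [34, 9] -> pop 34, enqueue [none], visited so far: [26, 2, 34]
  queue [9] -> pop 9, enqueue [6, 25], visited so far: [26, 2, 34, 9]
  queue [6, 25] -> pop 6, enqueue [none], visited so far: [26, 2, 34, 9, 6]
  queue [25] -> pop 25, enqueue [none], visited so far: [26, 2, 34, 9, 6, 25]
Result: [26, 2, 34, 9, 6, 25]


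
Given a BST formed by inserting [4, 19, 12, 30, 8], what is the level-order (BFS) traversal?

Tree insertion order: [4, 19, 12, 30, 8]
Tree (level-order array): [4, None, 19, 12, 30, 8]
BFS from the root, enqueuing left then right child of each popped node:
  queue [4] -> pop 4, enqueue [19], visited so far: [4]
  queue [19] -> pop 19, enqueue [12, 30], visited so far: [4, 19]
  queue [12, 30] -> pop 12, enqueue [8], visited so far: [4, 19, 12]
  queue [30, 8] -> pop 30, enqueue [none], visited so far: [4, 19, 12, 30]
  queue [8] -> pop 8, enqueue [none], visited so far: [4, 19, 12, 30, 8]
Result: [4, 19, 12, 30, 8]


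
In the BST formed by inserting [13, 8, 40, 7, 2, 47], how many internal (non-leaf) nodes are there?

Tree built from: [13, 8, 40, 7, 2, 47]
Tree (level-order array): [13, 8, 40, 7, None, None, 47, 2]
Rule: An internal node has at least one child.
Per-node child counts:
  node 13: 2 child(ren)
  node 8: 1 child(ren)
  node 7: 1 child(ren)
  node 2: 0 child(ren)
  node 40: 1 child(ren)
  node 47: 0 child(ren)
Matching nodes: [13, 8, 7, 40]
Count of internal (non-leaf) nodes: 4


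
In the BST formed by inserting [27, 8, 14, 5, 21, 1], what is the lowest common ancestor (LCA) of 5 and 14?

Tree insertion order: [27, 8, 14, 5, 21, 1]
Tree (level-order array): [27, 8, None, 5, 14, 1, None, None, 21]
In a BST, the LCA of p=5, q=14 is the first node v on the
root-to-leaf path with p <= v <= q (go left if both < v, right if both > v).
Walk from root:
  at 27: both 5 and 14 < 27, go left
  at 8: 5 <= 8 <= 14, this is the LCA
LCA = 8


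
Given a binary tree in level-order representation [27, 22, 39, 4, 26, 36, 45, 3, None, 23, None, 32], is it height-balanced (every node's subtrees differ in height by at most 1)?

Tree (level-order array): [27, 22, 39, 4, 26, 36, 45, 3, None, 23, None, 32]
Definition: a tree is height-balanced if, at every node, |h(left) - h(right)| <= 1 (empty subtree has height -1).
Bottom-up per-node check:
  node 3: h_left=-1, h_right=-1, diff=0 [OK], height=0
  node 4: h_left=0, h_right=-1, diff=1 [OK], height=1
  node 23: h_left=-1, h_right=-1, diff=0 [OK], height=0
  node 26: h_left=0, h_right=-1, diff=1 [OK], height=1
  node 22: h_left=1, h_right=1, diff=0 [OK], height=2
  node 32: h_left=-1, h_right=-1, diff=0 [OK], height=0
  node 36: h_left=0, h_right=-1, diff=1 [OK], height=1
  node 45: h_left=-1, h_right=-1, diff=0 [OK], height=0
  node 39: h_left=1, h_right=0, diff=1 [OK], height=2
  node 27: h_left=2, h_right=2, diff=0 [OK], height=3
All nodes satisfy the balance condition.
Result: Balanced


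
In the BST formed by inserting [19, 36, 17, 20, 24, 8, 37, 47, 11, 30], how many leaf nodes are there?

Tree built from: [19, 36, 17, 20, 24, 8, 37, 47, 11, 30]
Tree (level-order array): [19, 17, 36, 8, None, 20, 37, None, 11, None, 24, None, 47, None, None, None, 30]
Rule: A leaf has 0 children.
Per-node child counts:
  node 19: 2 child(ren)
  node 17: 1 child(ren)
  node 8: 1 child(ren)
  node 11: 0 child(ren)
  node 36: 2 child(ren)
  node 20: 1 child(ren)
  node 24: 1 child(ren)
  node 30: 0 child(ren)
  node 37: 1 child(ren)
  node 47: 0 child(ren)
Matching nodes: [11, 30, 47]
Count of leaf nodes: 3


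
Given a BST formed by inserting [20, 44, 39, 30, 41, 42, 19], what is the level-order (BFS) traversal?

Tree insertion order: [20, 44, 39, 30, 41, 42, 19]
Tree (level-order array): [20, 19, 44, None, None, 39, None, 30, 41, None, None, None, 42]
BFS from the root, enqueuing left then right child of each popped node:
  queue [20] -> pop 20, enqueue [19, 44], visited so far: [20]
  queue [19, 44] -> pop 19, enqueue [none], visited so far: [20, 19]
  queue [44] -> pop 44, enqueue [39], visited so far: [20, 19, 44]
  queue [39] -> pop 39, enqueue [30, 41], visited so far: [20, 19, 44, 39]
  queue [30, 41] -> pop 30, enqueue [none], visited so far: [20, 19, 44, 39, 30]
  queue [41] -> pop 41, enqueue [42], visited so far: [20, 19, 44, 39, 30, 41]
  queue [42] -> pop 42, enqueue [none], visited so far: [20, 19, 44, 39, 30, 41, 42]
Result: [20, 19, 44, 39, 30, 41, 42]


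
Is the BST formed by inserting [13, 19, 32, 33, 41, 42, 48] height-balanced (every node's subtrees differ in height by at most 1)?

Tree (level-order array): [13, None, 19, None, 32, None, 33, None, 41, None, 42, None, 48]
Definition: a tree is height-balanced if, at every node, |h(left) - h(right)| <= 1 (empty subtree has height -1).
Bottom-up per-node check:
  node 48: h_left=-1, h_right=-1, diff=0 [OK], height=0
  node 42: h_left=-1, h_right=0, diff=1 [OK], height=1
  node 41: h_left=-1, h_right=1, diff=2 [FAIL (|-1-1|=2 > 1)], height=2
  node 33: h_left=-1, h_right=2, diff=3 [FAIL (|-1-2|=3 > 1)], height=3
  node 32: h_left=-1, h_right=3, diff=4 [FAIL (|-1-3|=4 > 1)], height=4
  node 19: h_left=-1, h_right=4, diff=5 [FAIL (|-1-4|=5 > 1)], height=5
  node 13: h_left=-1, h_right=5, diff=6 [FAIL (|-1-5|=6 > 1)], height=6
Node 41 violates the condition: |-1 - 1| = 2 > 1.
Result: Not balanced


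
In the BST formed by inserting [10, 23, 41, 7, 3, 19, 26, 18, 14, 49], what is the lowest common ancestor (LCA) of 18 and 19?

Tree insertion order: [10, 23, 41, 7, 3, 19, 26, 18, 14, 49]
Tree (level-order array): [10, 7, 23, 3, None, 19, 41, None, None, 18, None, 26, 49, 14]
In a BST, the LCA of p=18, q=19 is the first node v on the
root-to-leaf path with p <= v <= q (go left if both < v, right if both > v).
Walk from root:
  at 10: both 18 and 19 > 10, go right
  at 23: both 18 and 19 < 23, go left
  at 19: 18 <= 19 <= 19, this is the LCA
LCA = 19


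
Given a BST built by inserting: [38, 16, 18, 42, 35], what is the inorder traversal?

Tree insertion order: [38, 16, 18, 42, 35]
Tree (level-order array): [38, 16, 42, None, 18, None, None, None, 35]
Inorder traversal: [16, 18, 35, 38, 42]


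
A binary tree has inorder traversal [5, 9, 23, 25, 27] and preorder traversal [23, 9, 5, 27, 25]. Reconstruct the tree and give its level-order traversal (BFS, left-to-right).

Inorder:  [5, 9, 23, 25, 27]
Preorder: [23, 9, 5, 27, 25]
Algorithm: preorder visits root first, so consume preorder in order;
for each root, split the current inorder slice at that value into
left-subtree inorder and right-subtree inorder, then recurse.
Recursive splits:
  root=23; inorder splits into left=[5, 9], right=[25, 27]
  root=9; inorder splits into left=[5], right=[]
  root=5; inorder splits into left=[], right=[]
  root=27; inorder splits into left=[25], right=[]
  root=25; inorder splits into left=[], right=[]
Reconstructed level-order: [23, 9, 27, 5, 25]


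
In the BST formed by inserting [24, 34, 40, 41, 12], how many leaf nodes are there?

Tree built from: [24, 34, 40, 41, 12]
Tree (level-order array): [24, 12, 34, None, None, None, 40, None, 41]
Rule: A leaf has 0 children.
Per-node child counts:
  node 24: 2 child(ren)
  node 12: 0 child(ren)
  node 34: 1 child(ren)
  node 40: 1 child(ren)
  node 41: 0 child(ren)
Matching nodes: [12, 41]
Count of leaf nodes: 2


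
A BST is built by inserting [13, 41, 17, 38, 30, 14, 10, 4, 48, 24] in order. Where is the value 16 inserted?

Starting tree (level order): [13, 10, 41, 4, None, 17, 48, None, None, 14, 38, None, None, None, None, 30, None, 24]
Insertion path: 13 -> 41 -> 17 -> 14
Result: insert 16 as right child of 14
Final tree (level order): [13, 10, 41, 4, None, 17, 48, None, None, 14, 38, None, None, None, 16, 30, None, None, None, 24]


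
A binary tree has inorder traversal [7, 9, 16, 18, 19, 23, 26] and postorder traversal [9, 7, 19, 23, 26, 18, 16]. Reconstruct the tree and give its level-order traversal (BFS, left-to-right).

Inorder:   [7, 9, 16, 18, 19, 23, 26]
Postorder: [9, 7, 19, 23, 26, 18, 16]
Algorithm: postorder visits root last, so walk postorder right-to-left;
each value is the root of the current inorder slice — split it at that
value, recurse on the right subtree first, then the left.
Recursive splits:
  root=16; inorder splits into left=[7, 9], right=[18, 19, 23, 26]
  root=18; inorder splits into left=[], right=[19, 23, 26]
  root=26; inorder splits into left=[19, 23], right=[]
  root=23; inorder splits into left=[19], right=[]
  root=19; inorder splits into left=[], right=[]
  root=7; inorder splits into left=[], right=[9]
  root=9; inorder splits into left=[], right=[]
Reconstructed level-order: [16, 7, 18, 9, 26, 23, 19]


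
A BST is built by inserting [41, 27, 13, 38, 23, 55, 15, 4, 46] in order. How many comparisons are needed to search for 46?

Search path for 46: 41 -> 55 -> 46
Found: True
Comparisons: 3


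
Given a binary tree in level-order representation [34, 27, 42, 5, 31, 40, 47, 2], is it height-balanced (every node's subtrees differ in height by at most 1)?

Tree (level-order array): [34, 27, 42, 5, 31, 40, 47, 2]
Definition: a tree is height-balanced if, at every node, |h(left) - h(right)| <= 1 (empty subtree has height -1).
Bottom-up per-node check:
  node 2: h_left=-1, h_right=-1, diff=0 [OK], height=0
  node 5: h_left=0, h_right=-1, diff=1 [OK], height=1
  node 31: h_left=-1, h_right=-1, diff=0 [OK], height=0
  node 27: h_left=1, h_right=0, diff=1 [OK], height=2
  node 40: h_left=-1, h_right=-1, diff=0 [OK], height=0
  node 47: h_left=-1, h_right=-1, diff=0 [OK], height=0
  node 42: h_left=0, h_right=0, diff=0 [OK], height=1
  node 34: h_left=2, h_right=1, diff=1 [OK], height=3
All nodes satisfy the balance condition.
Result: Balanced


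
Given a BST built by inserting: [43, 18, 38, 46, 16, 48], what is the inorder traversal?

Tree insertion order: [43, 18, 38, 46, 16, 48]
Tree (level-order array): [43, 18, 46, 16, 38, None, 48]
Inorder traversal: [16, 18, 38, 43, 46, 48]


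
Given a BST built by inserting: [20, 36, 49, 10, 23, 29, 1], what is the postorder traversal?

Tree insertion order: [20, 36, 49, 10, 23, 29, 1]
Tree (level-order array): [20, 10, 36, 1, None, 23, 49, None, None, None, 29]
Postorder traversal: [1, 10, 29, 23, 49, 36, 20]


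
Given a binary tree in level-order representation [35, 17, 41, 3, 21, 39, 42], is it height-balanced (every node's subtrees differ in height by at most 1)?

Tree (level-order array): [35, 17, 41, 3, 21, 39, 42]
Definition: a tree is height-balanced if, at every node, |h(left) - h(right)| <= 1 (empty subtree has height -1).
Bottom-up per-node check:
  node 3: h_left=-1, h_right=-1, diff=0 [OK], height=0
  node 21: h_left=-1, h_right=-1, diff=0 [OK], height=0
  node 17: h_left=0, h_right=0, diff=0 [OK], height=1
  node 39: h_left=-1, h_right=-1, diff=0 [OK], height=0
  node 42: h_left=-1, h_right=-1, diff=0 [OK], height=0
  node 41: h_left=0, h_right=0, diff=0 [OK], height=1
  node 35: h_left=1, h_right=1, diff=0 [OK], height=2
All nodes satisfy the balance condition.
Result: Balanced


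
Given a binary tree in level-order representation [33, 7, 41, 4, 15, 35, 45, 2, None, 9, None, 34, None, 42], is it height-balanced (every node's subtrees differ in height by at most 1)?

Tree (level-order array): [33, 7, 41, 4, 15, 35, 45, 2, None, 9, None, 34, None, 42]
Definition: a tree is height-balanced if, at every node, |h(left) - h(right)| <= 1 (empty subtree has height -1).
Bottom-up per-node check:
  node 2: h_left=-1, h_right=-1, diff=0 [OK], height=0
  node 4: h_left=0, h_right=-1, diff=1 [OK], height=1
  node 9: h_left=-1, h_right=-1, diff=0 [OK], height=0
  node 15: h_left=0, h_right=-1, diff=1 [OK], height=1
  node 7: h_left=1, h_right=1, diff=0 [OK], height=2
  node 34: h_left=-1, h_right=-1, diff=0 [OK], height=0
  node 35: h_left=0, h_right=-1, diff=1 [OK], height=1
  node 42: h_left=-1, h_right=-1, diff=0 [OK], height=0
  node 45: h_left=0, h_right=-1, diff=1 [OK], height=1
  node 41: h_left=1, h_right=1, diff=0 [OK], height=2
  node 33: h_left=2, h_right=2, diff=0 [OK], height=3
All nodes satisfy the balance condition.
Result: Balanced


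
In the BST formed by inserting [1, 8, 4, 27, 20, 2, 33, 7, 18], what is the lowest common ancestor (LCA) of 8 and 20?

Tree insertion order: [1, 8, 4, 27, 20, 2, 33, 7, 18]
Tree (level-order array): [1, None, 8, 4, 27, 2, 7, 20, 33, None, None, None, None, 18]
In a BST, the LCA of p=8, q=20 is the first node v on the
root-to-leaf path with p <= v <= q (go left if both < v, right if both > v).
Walk from root:
  at 1: both 8 and 20 > 1, go right
  at 8: 8 <= 8 <= 20, this is the LCA
LCA = 8


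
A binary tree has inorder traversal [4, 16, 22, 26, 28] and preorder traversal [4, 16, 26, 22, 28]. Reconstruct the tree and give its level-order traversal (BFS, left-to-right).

Inorder:  [4, 16, 22, 26, 28]
Preorder: [4, 16, 26, 22, 28]
Algorithm: preorder visits root first, so consume preorder in order;
for each root, split the current inorder slice at that value into
left-subtree inorder and right-subtree inorder, then recurse.
Recursive splits:
  root=4; inorder splits into left=[], right=[16, 22, 26, 28]
  root=16; inorder splits into left=[], right=[22, 26, 28]
  root=26; inorder splits into left=[22], right=[28]
  root=22; inorder splits into left=[], right=[]
  root=28; inorder splits into left=[], right=[]
Reconstructed level-order: [4, 16, 26, 22, 28]


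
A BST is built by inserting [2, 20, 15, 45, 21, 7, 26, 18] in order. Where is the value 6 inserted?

Starting tree (level order): [2, None, 20, 15, 45, 7, 18, 21, None, None, None, None, None, None, 26]
Insertion path: 2 -> 20 -> 15 -> 7
Result: insert 6 as left child of 7
Final tree (level order): [2, None, 20, 15, 45, 7, 18, 21, None, 6, None, None, None, None, 26]


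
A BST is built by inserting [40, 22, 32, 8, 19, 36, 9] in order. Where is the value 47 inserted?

Starting tree (level order): [40, 22, None, 8, 32, None, 19, None, 36, 9]
Insertion path: 40
Result: insert 47 as right child of 40
Final tree (level order): [40, 22, 47, 8, 32, None, None, None, 19, None, 36, 9]


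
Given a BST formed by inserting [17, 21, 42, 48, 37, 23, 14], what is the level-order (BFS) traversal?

Tree insertion order: [17, 21, 42, 48, 37, 23, 14]
Tree (level-order array): [17, 14, 21, None, None, None, 42, 37, 48, 23]
BFS from the root, enqueuing left then right child of each popped node:
  queue [17] -> pop 17, enqueue [14, 21], visited so far: [17]
  queue [14, 21] -> pop 14, enqueue [none], visited so far: [17, 14]
  queue [21] -> pop 21, enqueue [42], visited so far: [17, 14, 21]
  queue [42] -> pop 42, enqueue [37, 48], visited so far: [17, 14, 21, 42]
  queue [37, 48] -> pop 37, enqueue [23], visited so far: [17, 14, 21, 42, 37]
  queue [48, 23] -> pop 48, enqueue [none], visited so far: [17, 14, 21, 42, 37, 48]
  queue [23] -> pop 23, enqueue [none], visited so far: [17, 14, 21, 42, 37, 48, 23]
Result: [17, 14, 21, 42, 37, 48, 23]


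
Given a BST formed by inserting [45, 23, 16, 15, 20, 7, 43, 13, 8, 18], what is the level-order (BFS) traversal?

Tree insertion order: [45, 23, 16, 15, 20, 7, 43, 13, 8, 18]
Tree (level-order array): [45, 23, None, 16, 43, 15, 20, None, None, 7, None, 18, None, None, 13, None, None, 8]
BFS from the root, enqueuing left then right child of each popped node:
  queue [45] -> pop 45, enqueue [23], visited so far: [45]
  queue [23] -> pop 23, enqueue [16, 43], visited so far: [45, 23]
  queue [16, 43] -> pop 16, enqueue [15, 20], visited so far: [45, 23, 16]
  queue [43, 15, 20] -> pop 43, enqueue [none], visited so far: [45, 23, 16, 43]
  queue [15, 20] -> pop 15, enqueue [7], visited so far: [45, 23, 16, 43, 15]
  queue [20, 7] -> pop 20, enqueue [18], visited so far: [45, 23, 16, 43, 15, 20]
  queue [7, 18] -> pop 7, enqueue [13], visited so far: [45, 23, 16, 43, 15, 20, 7]
  queue [18, 13] -> pop 18, enqueue [none], visited so far: [45, 23, 16, 43, 15, 20, 7, 18]
  queue [13] -> pop 13, enqueue [8], visited so far: [45, 23, 16, 43, 15, 20, 7, 18, 13]
  queue [8] -> pop 8, enqueue [none], visited so far: [45, 23, 16, 43, 15, 20, 7, 18, 13, 8]
Result: [45, 23, 16, 43, 15, 20, 7, 18, 13, 8]


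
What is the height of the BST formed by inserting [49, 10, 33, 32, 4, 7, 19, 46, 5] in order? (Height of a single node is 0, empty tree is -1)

Insertion order: [49, 10, 33, 32, 4, 7, 19, 46, 5]
Tree (level-order array): [49, 10, None, 4, 33, None, 7, 32, 46, 5, None, 19]
Compute height bottom-up (empty subtree = -1):
  height(5) = 1 + max(-1, -1) = 0
  height(7) = 1 + max(0, -1) = 1
  height(4) = 1 + max(-1, 1) = 2
  height(19) = 1 + max(-1, -1) = 0
  height(32) = 1 + max(0, -1) = 1
  height(46) = 1 + max(-1, -1) = 0
  height(33) = 1 + max(1, 0) = 2
  height(10) = 1 + max(2, 2) = 3
  height(49) = 1 + max(3, -1) = 4
Height = 4


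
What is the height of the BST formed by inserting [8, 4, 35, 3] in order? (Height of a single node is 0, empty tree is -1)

Insertion order: [8, 4, 35, 3]
Tree (level-order array): [8, 4, 35, 3]
Compute height bottom-up (empty subtree = -1):
  height(3) = 1 + max(-1, -1) = 0
  height(4) = 1 + max(0, -1) = 1
  height(35) = 1 + max(-1, -1) = 0
  height(8) = 1 + max(1, 0) = 2
Height = 2


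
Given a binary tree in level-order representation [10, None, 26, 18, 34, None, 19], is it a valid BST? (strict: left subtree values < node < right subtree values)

Level-order array: [10, None, 26, 18, 34, None, 19]
Validate using subtree bounds (lo, hi): at each node, require lo < value < hi,
then recurse left with hi=value and right with lo=value.
Preorder trace (stopping at first violation):
  at node 10 with bounds (-inf, +inf): OK
  at node 26 with bounds (10, +inf): OK
  at node 18 with bounds (10, 26): OK
  at node 19 with bounds (18, 26): OK
  at node 34 with bounds (26, +inf): OK
No violation found at any node.
Result: Valid BST


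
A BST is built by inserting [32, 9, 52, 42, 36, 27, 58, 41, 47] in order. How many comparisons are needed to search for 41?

Search path for 41: 32 -> 52 -> 42 -> 36 -> 41
Found: True
Comparisons: 5


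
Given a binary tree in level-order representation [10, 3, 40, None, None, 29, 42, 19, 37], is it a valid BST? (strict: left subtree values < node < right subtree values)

Level-order array: [10, 3, 40, None, None, 29, 42, 19, 37]
Validate using subtree bounds (lo, hi): at each node, require lo < value < hi,
then recurse left with hi=value and right with lo=value.
Preorder trace (stopping at first violation):
  at node 10 with bounds (-inf, +inf): OK
  at node 3 with bounds (-inf, 10): OK
  at node 40 with bounds (10, +inf): OK
  at node 29 with bounds (10, 40): OK
  at node 19 with bounds (10, 29): OK
  at node 37 with bounds (29, 40): OK
  at node 42 with bounds (40, +inf): OK
No violation found at any node.
Result: Valid BST


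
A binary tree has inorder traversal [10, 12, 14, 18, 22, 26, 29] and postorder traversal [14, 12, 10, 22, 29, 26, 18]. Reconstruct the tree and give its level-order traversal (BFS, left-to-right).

Inorder:   [10, 12, 14, 18, 22, 26, 29]
Postorder: [14, 12, 10, 22, 29, 26, 18]
Algorithm: postorder visits root last, so walk postorder right-to-left;
each value is the root of the current inorder slice — split it at that
value, recurse on the right subtree first, then the left.
Recursive splits:
  root=18; inorder splits into left=[10, 12, 14], right=[22, 26, 29]
  root=26; inorder splits into left=[22], right=[29]
  root=29; inorder splits into left=[], right=[]
  root=22; inorder splits into left=[], right=[]
  root=10; inorder splits into left=[], right=[12, 14]
  root=12; inorder splits into left=[], right=[14]
  root=14; inorder splits into left=[], right=[]
Reconstructed level-order: [18, 10, 26, 12, 22, 29, 14]


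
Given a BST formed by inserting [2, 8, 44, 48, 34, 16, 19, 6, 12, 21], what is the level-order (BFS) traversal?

Tree insertion order: [2, 8, 44, 48, 34, 16, 19, 6, 12, 21]
Tree (level-order array): [2, None, 8, 6, 44, None, None, 34, 48, 16, None, None, None, 12, 19, None, None, None, 21]
BFS from the root, enqueuing left then right child of each popped node:
  queue [2] -> pop 2, enqueue [8], visited so far: [2]
  queue [8] -> pop 8, enqueue [6, 44], visited so far: [2, 8]
  queue [6, 44] -> pop 6, enqueue [none], visited so far: [2, 8, 6]
  queue [44] -> pop 44, enqueue [34, 48], visited so far: [2, 8, 6, 44]
  queue [34, 48] -> pop 34, enqueue [16], visited so far: [2, 8, 6, 44, 34]
  queue [48, 16] -> pop 48, enqueue [none], visited so far: [2, 8, 6, 44, 34, 48]
  queue [16] -> pop 16, enqueue [12, 19], visited so far: [2, 8, 6, 44, 34, 48, 16]
  queue [12, 19] -> pop 12, enqueue [none], visited so far: [2, 8, 6, 44, 34, 48, 16, 12]
  queue [19] -> pop 19, enqueue [21], visited so far: [2, 8, 6, 44, 34, 48, 16, 12, 19]
  queue [21] -> pop 21, enqueue [none], visited so far: [2, 8, 6, 44, 34, 48, 16, 12, 19, 21]
Result: [2, 8, 6, 44, 34, 48, 16, 12, 19, 21]


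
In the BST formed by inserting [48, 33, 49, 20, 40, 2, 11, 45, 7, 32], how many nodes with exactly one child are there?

Tree built from: [48, 33, 49, 20, 40, 2, 11, 45, 7, 32]
Tree (level-order array): [48, 33, 49, 20, 40, None, None, 2, 32, None, 45, None, 11, None, None, None, None, 7]
Rule: These are nodes with exactly 1 non-null child.
Per-node child counts:
  node 48: 2 child(ren)
  node 33: 2 child(ren)
  node 20: 2 child(ren)
  node 2: 1 child(ren)
  node 11: 1 child(ren)
  node 7: 0 child(ren)
  node 32: 0 child(ren)
  node 40: 1 child(ren)
  node 45: 0 child(ren)
  node 49: 0 child(ren)
Matching nodes: [2, 11, 40]
Count of nodes with exactly one child: 3


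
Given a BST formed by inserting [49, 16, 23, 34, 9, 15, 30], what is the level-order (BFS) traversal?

Tree insertion order: [49, 16, 23, 34, 9, 15, 30]
Tree (level-order array): [49, 16, None, 9, 23, None, 15, None, 34, None, None, 30]
BFS from the root, enqueuing left then right child of each popped node:
  queue [49] -> pop 49, enqueue [16], visited so far: [49]
  queue [16] -> pop 16, enqueue [9, 23], visited so far: [49, 16]
  queue [9, 23] -> pop 9, enqueue [15], visited so far: [49, 16, 9]
  queue [23, 15] -> pop 23, enqueue [34], visited so far: [49, 16, 9, 23]
  queue [15, 34] -> pop 15, enqueue [none], visited so far: [49, 16, 9, 23, 15]
  queue [34] -> pop 34, enqueue [30], visited so far: [49, 16, 9, 23, 15, 34]
  queue [30] -> pop 30, enqueue [none], visited so far: [49, 16, 9, 23, 15, 34, 30]
Result: [49, 16, 9, 23, 15, 34, 30]


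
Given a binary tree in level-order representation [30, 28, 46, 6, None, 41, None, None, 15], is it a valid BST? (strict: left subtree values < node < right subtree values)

Level-order array: [30, 28, 46, 6, None, 41, None, None, 15]
Validate using subtree bounds (lo, hi): at each node, require lo < value < hi,
then recurse left with hi=value and right with lo=value.
Preorder trace (stopping at first violation):
  at node 30 with bounds (-inf, +inf): OK
  at node 28 with bounds (-inf, 30): OK
  at node 6 with bounds (-inf, 28): OK
  at node 15 with bounds (6, 28): OK
  at node 46 with bounds (30, +inf): OK
  at node 41 with bounds (30, 46): OK
No violation found at any node.
Result: Valid BST


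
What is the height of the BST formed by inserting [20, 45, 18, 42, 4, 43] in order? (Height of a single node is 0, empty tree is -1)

Insertion order: [20, 45, 18, 42, 4, 43]
Tree (level-order array): [20, 18, 45, 4, None, 42, None, None, None, None, 43]
Compute height bottom-up (empty subtree = -1):
  height(4) = 1 + max(-1, -1) = 0
  height(18) = 1 + max(0, -1) = 1
  height(43) = 1 + max(-1, -1) = 0
  height(42) = 1 + max(-1, 0) = 1
  height(45) = 1 + max(1, -1) = 2
  height(20) = 1 + max(1, 2) = 3
Height = 3


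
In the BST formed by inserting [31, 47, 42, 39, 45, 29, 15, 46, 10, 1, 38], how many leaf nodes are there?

Tree built from: [31, 47, 42, 39, 45, 29, 15, 46, 10, 1, 38]
Tree (level-order array): [31, 29, 47, 15, None, 42, None, 10, None, 39, 45, 1, None, 38, None, None, 46]
Rule: A leaf has 0 children.
Per-node child counts:
  node 31: 2 child(ren)
  node 29: 1 child(ren)
  node 15: 1 child(ren)
  node 10: 1 child(ren)
  node 1: 0 child(ren)
  node 47: 1 child(ren)
  node 42: 2 child(ren)
  node 39: 1 child(ren)
  node 38: 0 child(ren)
  node 45: 1 child(ren)
  node 46: 0 child(ren)
Matching nodes: [1, 38, 46]
Count of leaf nodes: 3


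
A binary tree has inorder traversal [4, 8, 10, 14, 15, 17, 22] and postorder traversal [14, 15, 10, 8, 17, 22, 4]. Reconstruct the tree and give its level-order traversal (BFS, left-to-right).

Inorder:   [4, 8, 10, 14, 15, 17, 22]
Postorder: [14, 15, 10, 8, 17, 22, 4]
Algorithm: postorder visits root last, so walk postorder right-to-left;
each value is the root of the current inorder slice — split it at that
value, recurse on the right subtree first, then the left.
Recursive splits:
  root=4; inorder splits into left=[], right=[8, 10, 14, 15, 17, 22]
  root=22; inorder splits into left=[8, 10, 14, 15, 17], right=[]
  root=17; inorder splits into left=[8, 10, 14, 15], right=[]
  root=8; inorder splits into left=[], right=[10, 14, 15]
  root=10; inorder splits into left=[], right=[14, 15]
  root=15; inorder splits into left=[14], right=[]
  root=14; inorder splits into left=[], right=[]
Reconstructed level-order: [4, 22, 17, 8, 10, 15, 14]


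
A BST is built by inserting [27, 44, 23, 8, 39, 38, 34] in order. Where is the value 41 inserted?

Starting tree (level order): [27, 23, 44, 8, None, 39, None, None, None, 38, None, 34]
Insertion path: 27 -> 44 -> 39
Result: insert 41 as right child of 39
Final tree (level order): [27, 23, 44, 8, None, 39, None, None, None, 38, 41, 34]


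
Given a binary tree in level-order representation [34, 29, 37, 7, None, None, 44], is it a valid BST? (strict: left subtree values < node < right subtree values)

Level-order array: [34, 29, 37, 7, None, None, 44]
Validate using subtree bounds (lo, hi): at each node, require lo < value < hi,
then recurse left with hi=value and right with lo=value.
Preorder trace (stopping at first violation):
  at node 34 with bounds (-inf, +inf): OK
  at node 29 with bounds (-inf, 34): OK
  at node 7 with bounds (-inf, 29): OK
  at node 37 with bounds (34, +inf): OK
  at node 44 with bounds (37, +inf): OK
No violation found at any node.
Result: Valid BST


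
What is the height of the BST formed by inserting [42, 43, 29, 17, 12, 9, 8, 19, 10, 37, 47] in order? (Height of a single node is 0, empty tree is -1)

Insertion order: [42, 43, 29, 17, 12, 9, 8, 19, 10, 37, 47]
Tree (level-order array): [42, 29, 43, 17, 37, None, 47, 12, 19, None, None, None, None, 9, None, None, None, 8, 10]
Compute height bottom-up (empty subtree = -1):
  height(8) = 1 + max(-1, -1) = 0
  height(10) = 1 + max(-1, -1) = 0
  height(9) = 1 + max(0, 0) = 1
  height(12) = 1 + max(1, -1) = 2
  height(19) = 1 + max(-1, -1) = 0
  height(17) = 1 + max(2, 0) = 3
  height(37) = 1 + max(-1, -1) = 0
  height(29) = 1 + max(3, 0) = 4
  height(47) = 1 + max(-1, -1) = 0
  height(43) = 1 + max(-1, 0) = 1
  height(42) = 1 + max(4, 1) = 5
Height = 5


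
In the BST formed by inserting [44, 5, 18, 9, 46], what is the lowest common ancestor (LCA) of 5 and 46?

Tree insertion order: [44, 5, 18, 9, 46]
Tree (level-order array): [44, 5, 46, None, 18, None, None, 9]
In a BST, the LCA of p=5, q=46 is the first node v on the
root-to-leaf path with p <= v <= q (go left if both < v, right if both > v).
Walk from root:
  at 44: 5 <= 44 <= 46, this is the LCA
LCA = 44


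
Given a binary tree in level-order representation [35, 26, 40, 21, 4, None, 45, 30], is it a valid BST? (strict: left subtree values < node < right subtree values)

Level-order array: [35, 26, 40, 21, 4, None, 45, 30]
Validate using subtree bounds (lo, hi): at each node, require lo < value < hi,
then recurse left with hi=value and right with lo=value.
Preorder trace (stopping at first violation):
  at node 35 with bounds (-inf, +inf): OK
  at node 26 with bounds (-inf, 35): OK
  at node 21 with bounds (-inf, 26): OK
  at node 30 with bounds (-inf, 21): VIOLATION
Node 30 violates its bound: not (-inf < 30 < 21).
Result: Not a valid BST
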